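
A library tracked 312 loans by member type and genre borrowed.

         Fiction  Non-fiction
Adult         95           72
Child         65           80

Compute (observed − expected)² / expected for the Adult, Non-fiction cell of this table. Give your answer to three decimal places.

Row total (Adult) = 167; column total (Non-fiction) = 152; N = 312.
Expected count E = 167 × 152 / 312 = 81.3590.
Contribution = (O − E)²/E = (72 − 81.3590)² / 81.3590 = 1.077.

1.077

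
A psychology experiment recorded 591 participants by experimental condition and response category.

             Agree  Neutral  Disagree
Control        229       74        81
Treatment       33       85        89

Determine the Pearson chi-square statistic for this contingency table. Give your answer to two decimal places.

104.09

Row totals: 384, 207. Column totals: 262, 159, 170. Grand total N = 591.
Expected counts (row total × column total / N):
  Control, Agree: 384×262/591 = 170.234
  Control, Neutral: 384×159/591 = 103.310
  Control, Disagree: 384×170/591 = 110.457
  Treatment, Agree: 207×262/591 = 91.766
  Treatment, Neutral: 207×159/591 = 55.690
  Treatment, Disagree: 207×170/591 = 59.543
Contributions (O − E)²/E:
  (229 − 170.234)²/170.234 = 20.2864
  (74 − 103.310)²/103.310 = 8.3155
  (81 − 110.457)²/110.457 = 7.8557
  (33 − 91.766)²/91.766 = 37.6331
  (85 − 55.690)²/55.690 = 15.4260
  (89 − 59.543)²/59.543 = 14.5729
χ² = 20.2864 + 8.3155 + 7.8557 + 37.6331 + 15.4260 + 14.5729 = 104.09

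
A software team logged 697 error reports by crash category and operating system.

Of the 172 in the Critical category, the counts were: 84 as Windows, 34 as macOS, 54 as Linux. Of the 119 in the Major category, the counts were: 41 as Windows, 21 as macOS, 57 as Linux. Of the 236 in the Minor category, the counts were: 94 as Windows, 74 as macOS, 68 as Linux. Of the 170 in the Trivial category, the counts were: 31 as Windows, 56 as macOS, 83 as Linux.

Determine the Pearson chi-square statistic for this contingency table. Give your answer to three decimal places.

50.769

Row totals: 172, 119, 236, 170. Column totals: 250, 185, 262. Grand total N = 697.
Expected counts (row total × column total / N):
  Critical, Windows: 172×250/697 = 61.6930
  Critical, macOS: 172×185/697 = 45.6528
  Critical, Linux: 172×262/697 = 64.6542
  Major, Windows: 119×250/697 = 42.6829
  Major, macOS: 119×185/697 = 31.5854
  Major, Linux: 119×262/697 = 44.7317
  Minor, Windows: 236×250/697 = 84.6485
  Minor, macOS: 236×185/697 = 62.6399
  Minor, Linux: 236×262/697 = 88.7116
  Trivial, Windows: 170×250/697 = 60.9756
  Trivial, macOS: 170×185/697 = 45.1220
  Trivial, Linux: 170×262/697 = 63.9024
Contributions (O − E)²/E:
  (84 − 61.6930)²/61.6930 = 8.0658
  (34 − 45.6528)²/45.6528 = 2.9744
  (54 − 64.6542)²/64.6542 = 1.7557
  (41 − 42.6829)²/42.6829 = 0.0664
  (21 − 31.5854)²/31.5854 = 3.5475
  (57 − 44.7317)²/44.7317 = 3.3648
  (94 − 84.6485)²/84.6485 = 1.0331
  (74 − 62.6399)²/62.6399 = 2.0602
  (68 − 88.7116)²/88.7116 = 4.8356
  (31 − 60.9756)²/60.9756 = 14.7360
  (56 − 45.1220)²/45.1220 = 2.6225
  (83 − 63.9024)²/63.9024 = 5.7074
χ² = 8.0658 + 2.9744 + 1.7557 + 0.0664 + 3.5475 + 3.3648 + 1.0331 + 2.0602 + 4.8356 + 14.7360 + 2.6225 + 5.7074 = 50.769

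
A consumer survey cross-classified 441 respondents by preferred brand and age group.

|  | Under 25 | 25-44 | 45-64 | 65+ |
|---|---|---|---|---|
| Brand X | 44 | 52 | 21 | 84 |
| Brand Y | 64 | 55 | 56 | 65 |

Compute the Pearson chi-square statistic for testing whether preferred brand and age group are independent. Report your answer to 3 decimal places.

18.818

Row totals: 201, 240. Column totals: 108, 107, 77, 149. Grand total N = 441.
Expected counts (row total × column total / N):
  Brand X, Under 25: 201×108/441 = 49.2245
  Brand X, 25-44: 201×107/441 = 48.7687
  Brand X, 45-64: 201×77/441 = 35.0952
  Brand X, 65+: 201×149/441 = 67.9116
  Brand Y, Under 25: 240×108/441 = 58.7755
  Brand Y, 25-44: 240×107/441 = 58.2313
  Brand Y, 45-64: 240×77/441 = 41.9048
  Brand Y, 65+: 240×149/441 = 81.0884
Contributions (O − E)²/E:
  (44 − 49.2245)²/49.2245 = 0.5545
  (52 − 48.7687)²/48.7687 = 0.2141
  (21 − 35.0952)²/35.0952 = 5.6610
  (84 − 67.9116)²/67.9116 = 3.8114
  (64 − 58.7755)²/58.7755 = 0.4644
  (55 − 58.2313)²/58.2313 = 0.1793
  (56 − 41.9048)²/41.9048 = 4.7411
  (65 − 81.0884)²/81.0884 = 3.1920
χ² = 0.5545 + 0.2141 + 5.6610 + 3.8114 + 0.4644 + 0.1793 + 4.7411 + 3.1920 = 18.818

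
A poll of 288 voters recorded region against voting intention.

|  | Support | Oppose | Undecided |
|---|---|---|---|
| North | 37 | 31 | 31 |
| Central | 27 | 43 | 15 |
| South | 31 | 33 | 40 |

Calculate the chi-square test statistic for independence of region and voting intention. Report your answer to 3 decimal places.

Row totals: 99, 85, 104. Column totals: 95, 107, 86. Grand total N = 288.
Expected counts (row total × column total / N):
  North, Support: 99×95/288 = 32.65625
  North, Oppose: 99×107/288 = 36.78125
  North, Undecided: 99×86/288 = 29.56250
  Central, Support: 85×95/288 = 28.03819
  Central, Oppose: 85×107/288 = 31.57986
  Central, Undecided: 85×86/288 = 25.38194
  South, Support: 104×95/288 = 34.30556
  South, Oppose: 104×107/288 = 38.63889
  South, Undecided: 104×86/288 = 31.05556
Contributions (O − E)²/E:
  (37 − 32.65625)²/32.65625 = 0.5778
  (31 − 36.78125)²/36.78125 = 0.9087
  (31 − 29.56250)²/29.56250 = 0.0699
  (27 − 28.03819)²/28.03819 = 0.0384
  (43 − 31.57986)²/31.57986 = 4.1298
  (15 − 25.38194)²/25.38194 = 4.2465
  (31 − 34.30556)²/34.30556 = 0.3185
  (33 − 38.63889)²/38.63889 = 0.8229
  (40 − 31.05556)²/31.05556 = 2.5761
χ² = 0.5778 + 0.9087 + 0.0699 + 0.0384 + 4.1298 + 4.2465 + 0.3185 + 0.8229 + 2.5761 = 13.689

13.689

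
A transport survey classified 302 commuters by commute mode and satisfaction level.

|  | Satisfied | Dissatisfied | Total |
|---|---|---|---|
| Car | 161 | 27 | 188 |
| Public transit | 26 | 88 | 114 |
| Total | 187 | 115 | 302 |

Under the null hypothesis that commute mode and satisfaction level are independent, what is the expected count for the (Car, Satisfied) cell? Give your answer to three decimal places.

116.411

Row total (Car) = 188; column total (Satisfied) = 187; grand total N = 302.
Expected count = (row total × column total) / N = 188 × 187 / 302 = 116.411.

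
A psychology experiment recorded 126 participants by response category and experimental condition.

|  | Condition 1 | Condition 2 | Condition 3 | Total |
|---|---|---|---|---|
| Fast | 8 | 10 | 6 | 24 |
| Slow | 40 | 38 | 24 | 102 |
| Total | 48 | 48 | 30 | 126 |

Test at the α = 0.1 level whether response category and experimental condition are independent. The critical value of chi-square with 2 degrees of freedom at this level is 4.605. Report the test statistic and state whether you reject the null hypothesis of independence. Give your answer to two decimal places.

Grand total N = 126.
Expected counts (row total × column total / N):
  Fast, Condition 1: 24×48/126 = 9.143
  Fast, Condition 2: 24×48/126 = 9.143
  Fast, Condition 3: 24×30/126 = 5.714
  Slow, Condition 1: 102×48/126 = 38.857
  Slow, Condition 2: 102×48/126 = 38.857
  Slow, Condition 3: 102×30/126 = 24.286
Contributions (O − E)²/E:
  (8 − 9.143)²/9.143 = 0.1429
  (10 − 9.143)²/9.143 = 0.0803
  (6 − 5.714)²/5.714 = 0.0143
  (40 − 38.857)²/38.857 = 0.0336
  (38 − 38.857)²/38.857 = 0.0189
  (24 − 24.286)²/24.286 = 0.0034
χ² = 0.1429 + 0.0803 + 0.0143 + 0.0336 + 0.0189 + 0.0034 = 0.29
df = (2−1)(3−1) = 2. Since 0.29 < 4.605, fail to reject the null hypothesis of independence at α = 0.1.

0.29; fail to reject H₀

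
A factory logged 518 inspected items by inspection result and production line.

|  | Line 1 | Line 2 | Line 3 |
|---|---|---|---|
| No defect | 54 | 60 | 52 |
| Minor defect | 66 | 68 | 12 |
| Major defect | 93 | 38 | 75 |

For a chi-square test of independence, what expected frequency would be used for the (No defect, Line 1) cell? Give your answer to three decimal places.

68.259

Row total (No defect) = 166; column total (Line 1) = 213; grand total N = 518.
Expected count = (row total × column total) / N = 166 × 213 / 518 = 68.259.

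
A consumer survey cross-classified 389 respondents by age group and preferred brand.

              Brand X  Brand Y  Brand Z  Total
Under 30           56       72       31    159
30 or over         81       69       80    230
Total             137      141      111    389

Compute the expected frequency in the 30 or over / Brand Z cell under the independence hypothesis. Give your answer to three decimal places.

65.630

Row total (30 or over) = 230; column total (Brand Z) = 111; grand total N = 389.
Expected count = (row total × column total) / N = 230 × 111 / 389 = 65.630.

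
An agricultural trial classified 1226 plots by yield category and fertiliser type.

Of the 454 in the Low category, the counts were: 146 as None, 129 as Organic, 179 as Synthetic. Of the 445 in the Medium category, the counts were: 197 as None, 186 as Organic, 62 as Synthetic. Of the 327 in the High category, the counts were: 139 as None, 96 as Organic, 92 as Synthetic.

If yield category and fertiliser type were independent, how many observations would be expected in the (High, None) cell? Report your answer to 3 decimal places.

Row total (High) = 327; column total (None) = 482; grand total N = 1226.
Expected count = (row total × column total) / N = 327 × 482 / 1226 = 128.560.

128.560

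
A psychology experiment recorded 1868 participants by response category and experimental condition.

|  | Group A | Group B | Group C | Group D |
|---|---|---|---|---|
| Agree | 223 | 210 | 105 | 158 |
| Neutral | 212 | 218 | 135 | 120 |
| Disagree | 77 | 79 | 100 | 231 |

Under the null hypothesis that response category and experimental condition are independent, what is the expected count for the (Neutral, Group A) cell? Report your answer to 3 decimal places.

Row total (Neutral) = 685; column total (Group A) = 512; grand total N = 1868.
Expected count = (row total × column total) / N = 685 × 512 / 1868 = 187.752.

187.752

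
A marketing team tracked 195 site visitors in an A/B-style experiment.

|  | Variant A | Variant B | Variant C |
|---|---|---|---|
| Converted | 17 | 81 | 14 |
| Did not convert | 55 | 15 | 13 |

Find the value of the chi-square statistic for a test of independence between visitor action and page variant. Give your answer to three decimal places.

62.538

Row totals: 112, 83. Column totals: 72, 96, 27. Grand total N = 195.
Expected counts (row total × column total / N):
  Converted, Variant A: 112×72/195 = 41.3538
  Converted, Variant B: 112×96/195 = 55.1385
  Converted, Variant C: 112×27/195 = 15.5077
  Did not convert, Variant A: 83×72/195 = 30.6462
  Did not convert, Variant B: 83×96/195 = 40.8615
  Did not convert, Variant C: 83×27/195 = 11.4923
Contributions (O − E)²/E:
  (17 − 41.3538)²/41.3538 = 14.3423
  (81 − 55.1385)²/55.1385 = 12.1298
  (14 − 15.5077)²/15.5077 = 0.1466
  (55 − 30.6462)²/30.6462 = 19.3534
  (15 − 40.8615)²/40.8615 = 16.3679
  (13 − 11.4923)²/11.4923 = 0.1978
χ² = 14.3423 + 12.1298 + 0.1466 + 19.3534 + 16.3679 + 0.1978 = 62.538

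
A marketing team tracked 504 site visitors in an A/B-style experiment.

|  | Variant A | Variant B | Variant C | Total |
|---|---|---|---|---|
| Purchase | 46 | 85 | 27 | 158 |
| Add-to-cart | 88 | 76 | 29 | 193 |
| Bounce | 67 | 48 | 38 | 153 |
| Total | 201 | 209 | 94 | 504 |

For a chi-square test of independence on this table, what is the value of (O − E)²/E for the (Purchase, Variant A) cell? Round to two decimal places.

4.59

Row total (Purchase) = 158; column total (Variant A) = 201; N = 504.
Expected count E = 158 × 201 / 504 = 63.012.
Contribution = (O − E)²/E = (46 − 63.012)² / 63.012 = 4.59.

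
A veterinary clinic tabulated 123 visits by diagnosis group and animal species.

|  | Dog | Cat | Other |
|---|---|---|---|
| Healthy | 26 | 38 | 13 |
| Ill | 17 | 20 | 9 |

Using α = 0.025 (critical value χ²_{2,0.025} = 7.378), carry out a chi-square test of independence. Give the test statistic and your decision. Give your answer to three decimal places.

0.410; fail to reject H₀

Row totals: 77, 46. Column totals: 43, 58, 22. Grand total N = 123.
Expected counts (row total × column total / N):
  Healthy, Dog: 77×43/123 = 26.9187
  Healthy, Cat: 77×58/123 = 36.3089
  Healthy, Other: 77×22/123 = 13.7724
  Ill, Dog: 46×43/123 = 16.0813
  Ill, Cat: 46×58/123 = 21.6911
  Ill, Other: 46×22/123 = 8.2276
Contributions (O − E)²/E:
  (26 − 26.9187)²/26.9187 = 0.0314
  (38 − 36.3089)²/36.3089 = 0.0788
  (13 − 13.7724)²/13.7724 = 0.0433
  (17 − 16.0813)²/16.0813 = 0.0525
  (20 − 21.6911)²/21.6911 = 0.1318
  (9 − 8.2276)²/8.2276 = 0.0725
χ² = 0.0314 + 0.0788 + 0.0433 + 0.0525 + 0.1318 + 0.0725 = 0.410
df = (2−1)(3−1) = 2. Since 0.410 < 7.378, fail to reject the null hypothesis of independence at α = 0.025.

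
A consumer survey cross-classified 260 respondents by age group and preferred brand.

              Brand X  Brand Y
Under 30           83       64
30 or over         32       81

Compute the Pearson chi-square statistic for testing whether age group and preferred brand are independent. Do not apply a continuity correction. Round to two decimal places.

Row totals: 147, 113. Column totals: 115, 145. Grand total N = 260.
Expected counts (row total × column total / N):
  Under 30, Brand X: 147×115/260 = 65.019
  Under 30, Brand Y: 147×145/260 = 81.981
  30 or over, Brand X: 113×115/260 = 49.981
  30 or over, Brand Y: 113×145/260 = 63.019
Contributions (O − E)²/E:
  (83 − 65.019)²/65.019 = 4.9726
  (64 − 81.981)²/81.981 = 3.9438
  (32 − 49.981)²/49.981 = 6.4688
  (81 − 63.019)²/63.019 = 5.1305
χ² = 4.9726 + 3.9438 + 6.4688 + 5.1305 = 20.52

20.52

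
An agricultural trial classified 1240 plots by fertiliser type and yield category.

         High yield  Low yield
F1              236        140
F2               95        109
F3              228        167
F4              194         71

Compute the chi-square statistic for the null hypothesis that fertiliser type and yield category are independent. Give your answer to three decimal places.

Row totals: 376, 204, 395, 265. Column totals: 753, 487. Grand total N = 1240.
Expected counts (row total × column total / N):
  F1, High yield: 376×753/1240 = 228.3290
  F1, Low yield: 376×487/1240 = 147.6710
  F2, High yield: 204×753/1240 = 123.8806
  F2, Low yield: 204×487/1240 = 80.1194
  F3, High yield: 395×753/1240 = 239.8669
  F3, Low yield: 395×487/1240 = 155.1331
  F4, High yield: 265×753/1240 = 160.9234
  F4, Low yield: 265×487/1240 = 104.0766
Contributions (O − E)²/E:
  (236 − 228.3290)²/228.3290 = 0.2577
  (140 − 147.6710)²/147.6710 = 0.3985
  (95 − 123.8806)²/123.8806 = 6.7330
  (109 − 80.1194)²/80.1194 = 10.4106
  (228 − 239.8669)²/239.8669 = 0.5871
  (167 − 155.1331)²/155.1331 = 0.9078
  (194 − 160.9234)²/160.9234 = 6.7986
  (71 − 104.0766)²/104.0766 = 10.5121
χ² = 0.2577 + 0.3985 + 6.7330 + 10.4106 + 0.5871 + 0.9078 + 6.7986 + 10.5121 = 36.605

36.605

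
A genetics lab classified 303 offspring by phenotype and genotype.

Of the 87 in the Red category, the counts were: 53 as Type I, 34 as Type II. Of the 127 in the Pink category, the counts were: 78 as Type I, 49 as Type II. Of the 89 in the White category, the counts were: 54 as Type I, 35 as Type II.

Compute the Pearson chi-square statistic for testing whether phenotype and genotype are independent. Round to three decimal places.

0.013

Row totals: 87, 127, 89. Column totals: 185, 118. Grand total N = 303.
Expected counts (row total × column total / N):
  Red, Type I: 87×185/303 = 53.1188
  Red, Type II: 87×118/303 = 33.8812
  Pink, Type I: 127×185/303 = 77.5413
  Pink, Type II: 127×118/303 = 49.4587
  White, Type I: 89×185/303 = 54.3399
  White, Type II: 89×118/303 = 34.6601
Contributions (O − E)²/E:
  (53 − 53.1188)²/53.1188 = 0.0003
  (34 − 33.8812)²/33.8812 = 0.0004
  (78 − 77.5413)²/77.5413 = 0.0027
  (49 − 49.4587)²/49.4587 = 0.0043
  (54 − 54.3399)²/54.3399 = 0.0021
  (35 − 34.6601)²/34.6601 = 0.0033
χ² = 0.0003 + 0.0004 + 0.0027 + 0.0043 + 0.0021 + 0.0033 = 0.013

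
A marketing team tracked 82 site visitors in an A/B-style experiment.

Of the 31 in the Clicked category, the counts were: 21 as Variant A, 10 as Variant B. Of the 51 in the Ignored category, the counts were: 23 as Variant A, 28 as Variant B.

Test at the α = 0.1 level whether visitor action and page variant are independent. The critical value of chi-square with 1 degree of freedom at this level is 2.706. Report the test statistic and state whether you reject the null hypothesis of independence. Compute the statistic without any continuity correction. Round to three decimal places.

Row totals: 31, 51. Column totals: 44, 38. Grand total N = 82.
Expected counts (row total × column total / N):
  Clicked, Variant A: 31×44/82 = 16.63415
  Clicked, Variant B: 31×38/82 = 14.36585
  Ignored, Variant A: 51×44/82 = 27.36585
  Ignored, Variant B: 51×38/82 = 23.63415
Contributions (O − E)²/E:
  (21 − 16.63415)²/16.63415 = 1.1459
  (10 − 14.36585)²/14.36585 = 1.3268
  (23 − 27.36585)²/27.36585 = 0.6965
  (28 − 23.63415)²/23.63415 = 0.8065
χ² = 1.1459 + 1.3268 + 0.6965 + 0.8065 = 3.976
df = (2−1)(2−1) = 1. Since 3.976 > 2.706, reject the null hypothesis of independence at α = 0.1.

3.976; reject H₀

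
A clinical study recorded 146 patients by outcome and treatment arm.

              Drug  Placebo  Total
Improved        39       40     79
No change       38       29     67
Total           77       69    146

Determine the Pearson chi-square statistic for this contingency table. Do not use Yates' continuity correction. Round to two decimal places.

Grand total N = 146.
Expected counts (row total × column total / N):
  Improved, Drug: 79×77/146 = 41.664
  Improved, Placebo: 79×69/146 = 37.336
  No change, Drug: 67×77/146 = 35.336
  No change, Placebo: 67×69/146 = 31.664
Contributions (O − E)²/E:
  (39 − 41.664)²/41.664 = 0.1703
  (40 − 37.336)²/37.336 = 0.1901
  (38 − 35.336)²/35.336 = 0.2008
  (29 − 31.664)²/31.664 = 0.2241
χ² = 0.1703 + 0.1901 + 0.2008 + 0.2241 = 0.79

0.79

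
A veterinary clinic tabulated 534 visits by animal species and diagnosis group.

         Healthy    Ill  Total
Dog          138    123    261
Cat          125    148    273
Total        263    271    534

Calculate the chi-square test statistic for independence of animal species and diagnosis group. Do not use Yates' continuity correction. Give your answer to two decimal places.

Grand total N = 534.
Expected counts (row total × column total / N):
  Dog, Healthy: 261×263/534 = 128.545
  Dog, Ill: 261×271/534 = 132.455
  Cat, Healthy: 273×263/534 = 134.455
  Cat, Ill: 273×271/534 = 138.545
Contributions (O − E)²/E:
  (138 − 128.545)²/128.545 = 0.6955
  (123 − 132.455)²/132.455 = 0.6749
  (125 − 134.455)²/134.455 = 0.6649
  (148 − 138.545)²/138.545 = 0.6453
χ² = 0.6955 + 0.6749 + 0.6649 + 0.6453 = 2.68

2.68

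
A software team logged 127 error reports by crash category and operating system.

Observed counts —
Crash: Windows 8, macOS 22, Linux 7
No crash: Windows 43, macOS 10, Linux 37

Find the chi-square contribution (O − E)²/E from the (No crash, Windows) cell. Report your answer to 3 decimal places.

1.301

Row total (No crash) = 90; column total (Windows) = 51; N = 127.
Expected count E = 90 × 51 / 127 = 36.14173.
Contribution = (O − E)²/E = (43 − 36.14173)² / 36.14173 = 1.301.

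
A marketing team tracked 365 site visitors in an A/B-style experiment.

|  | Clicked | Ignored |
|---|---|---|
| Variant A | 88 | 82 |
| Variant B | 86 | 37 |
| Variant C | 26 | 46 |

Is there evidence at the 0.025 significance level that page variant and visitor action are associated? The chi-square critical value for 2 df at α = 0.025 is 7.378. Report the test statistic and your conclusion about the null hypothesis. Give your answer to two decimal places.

Row totals: 170, 123, 72. Column totals: 200, 165. Grand total N = 365.
Expected counts (row total × column total / N):
  Variant A, Clicked: 170×200/365 = 93.151
  Variant A, Ignored: 170×165/365 = 76.849
  Variant B, Clicked: 123×200/365 = 67.397
  Variant B, Ignored: 123×165/365 = 55.603
  Variant C, Clicked: 72×200/365 = 39.452
  Variant C, Ignored: 72×165/365 = 32.548
Contributions (O − E)²/E:
  (88 − 93.151)²/93.151 = 0.2848
  (82 − 76.849)²/76.849 = 0.3453
  (86 − 67.397)²/67.397 = 5.1348
  (37 − 55.603)²/55.603 = 6.2240
  (26 − 39.452)²/39.452 = 4.5867
  (46 − 32.548)²/32.548 = 5.5597
χ² = 0.2848 + 0.3453 + 5.1348 + 6.2240 + 4.5867 + 5.5597 = 22.14
df = (3−1)(2−1) = 2. Since 22.14 > 7.378, reject the null hypothesis of independence at α = 0.025.

22.14; reject H₀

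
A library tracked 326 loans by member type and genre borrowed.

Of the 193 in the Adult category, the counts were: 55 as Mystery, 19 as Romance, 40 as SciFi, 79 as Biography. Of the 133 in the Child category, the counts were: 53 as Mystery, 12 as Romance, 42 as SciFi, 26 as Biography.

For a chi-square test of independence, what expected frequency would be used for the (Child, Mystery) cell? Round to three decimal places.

Row total (Child) = 133; column total (Mystery) = 108; grand total N = 326.
Expected count = (row total × column total) / N = 133 × 108 / 326 = 44.061.

44.061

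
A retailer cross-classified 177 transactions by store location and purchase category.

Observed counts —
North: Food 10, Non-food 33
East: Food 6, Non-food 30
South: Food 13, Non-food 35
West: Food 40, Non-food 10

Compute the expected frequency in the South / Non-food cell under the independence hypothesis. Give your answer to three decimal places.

Row total (South) = 48; column total (Non-food) = 108; grand total N = 177.
Expected count = (row total × column total) / N = 48 × 108 / 177 = 29.288.

29.288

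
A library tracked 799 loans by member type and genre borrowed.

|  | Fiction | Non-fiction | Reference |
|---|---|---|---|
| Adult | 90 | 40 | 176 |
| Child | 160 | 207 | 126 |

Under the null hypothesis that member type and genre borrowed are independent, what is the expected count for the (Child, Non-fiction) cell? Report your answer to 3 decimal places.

Row total (Child) = 493; column total (Non-fiction) = 247; grand total N = 799.
Expected count = (row total × column total) / N = 493 × 247 / 799 = 152.404.

152.404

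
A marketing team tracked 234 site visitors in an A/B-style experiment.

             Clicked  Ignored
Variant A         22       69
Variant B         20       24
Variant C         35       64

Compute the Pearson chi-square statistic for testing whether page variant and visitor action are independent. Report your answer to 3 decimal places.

Row totals: 91, 44, 99. Column totals: 77, 157. Grand total N = 234.
Expected counts (row total × column total / N):
  Variant A, Clicked: 91×77/234 = 29.9444
  Variant A, Ignored: 91×157/234 = 61.0556
  Variant B, Clicked: 44×77/234 = 14.4786
  Variant B, Ignored: 44×157/234 = 29.5214
  Variant C, Clicked: 99×77/234 = 32.5769
  Variant C, Ignored: 99×157/234 = 66.4231
Contributions (O − E)²/E:
  (22 − 29.9444)²/29.9444 = 2.1077
  (69 − 61.0556)²/61.0556 = 1.0337
  (20 − 14.4786)²/14.4786 = 2.1056
  (24 − 29.5214)²/29.5214 = 1.0327
  (35 − 32.5769)²/32.5769 = 0.1802
  (64 − 66.4231)²/66.4231 = 0.0884
χ² = 2.1077 + 1.0337 + 2.1056 + 1.0327 + 0.1802 + 0.0884 = 6.548

6.548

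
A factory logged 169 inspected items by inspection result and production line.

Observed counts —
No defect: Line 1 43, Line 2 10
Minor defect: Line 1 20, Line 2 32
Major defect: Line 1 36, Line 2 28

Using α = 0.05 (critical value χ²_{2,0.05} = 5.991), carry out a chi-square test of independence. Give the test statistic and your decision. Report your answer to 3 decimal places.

Row totals: 53, 52, 64. Column totals: 99, 70. Grand total N = 169.
Expected counts (row total × column total / N):
  No defect, Line 1: 53×99/169 = 31.0473
  No defect, Line 2: 53×70/169 = 21.9527
  Minor defect, Line 1: 52×99/169 = 30.4615
  Minor defect, Line 2: 52×70/169 = 21.5385
  Major defect, Line 1: 64×99/169 = 37.4911
  Major defect, Line 2: 64×70/169 = 26.5089
Contributions (O − E)²/E:
  (43 − 31.0473)²/31.0473 = 4.6016
  (10 − 21.9527)²/21.9527 = 6.5079
  (20 − 30.4615)²/30.4615 = 3.5928
  (32 − 21.5385)²/21.5385 = 5.0813
  (36 − 37.4911)²/37.4911 = 0.0593
  (28 − 26.5089)²/26.5089 = 0.0839
χ² = 4.6016 + 6.5079 + 3.5928 + 5.0813 + 0.0593 + 0.0839 = 19.927
df = (3−1)(2−1) = 2. Since 19.927 > 5.991, reject the null hypothesis of independence at α = 0.05.

19.927; reject H₀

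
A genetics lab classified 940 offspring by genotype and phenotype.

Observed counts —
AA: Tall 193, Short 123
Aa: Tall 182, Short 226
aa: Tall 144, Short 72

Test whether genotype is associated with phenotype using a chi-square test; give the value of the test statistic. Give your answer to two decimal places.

Row totals: 316, 408, 216. Column totals: 519, 421. Grand total N = 940.
Expected counts (row total × column total / N):
  AA, Tall: 316×519/940 = 174.472
  AA, Short: 316×421/940 = 141.528
  Aa, Tall: 408×519/940 = 225.268
  Aa, Short: 408×421/940 = 182.732
  aa, Tall: 216×519/940 = 119.260
  aa, Short: 216×421/940 = 96.740
Contributions (O − E)²/E:
  (193 − 174.472)²/174.472 = 1.9676
  (123 − 141.528)²/141.528 = 2.4256
  (182 − 225.268)²/225.268 = 8.3106
  (226 − 182.732)²/182.732 = 10.2452
  (144 − 119.260)²/119.260 = 5.1322
  (72 − 96.740)²/96.740 = 6.3269
χ² = 1.9676 + 2.4256 + 8.3106 + 10.2452 + 5.1322 + 6.3269 = 34.41

34.41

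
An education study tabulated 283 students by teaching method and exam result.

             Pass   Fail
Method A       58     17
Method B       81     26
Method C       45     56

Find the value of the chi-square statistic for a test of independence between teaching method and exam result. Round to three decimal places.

28.965

Row totals: 75, 107, 101. Column totals: 184, 99. Grand total N = 283.
Expected counts (row total × column total / N):
  Method A, Pass: 75×184/283 = 48.7633
  Method A, Fail: 75×99/283 = 26.2367
  Method B, Pass: 107×184/283 = 69.5689
  Method B, Fail: 107×99/283 = 37.4311
  Method C, Pass: 101×184/283 = 65.6678
  Method C, Fail: 101×99/283 = 35.3322
Contributions (O − E)²/E:
  (58 − 48.7633)²/48.7633 = 1.7496
  (17 − 26.2367)²/26.2367 = 3.2518
  (81 − 69.5689)²/69.5689 = 1.8783
  (26 − 37.4311)²/37.4311 = 3.4909
  (45 − 65.6678)²/65.6678 = 6.5048
  (56 − 35.3322)²/35.3322 = 12.0898
χ² = 1.7496 + 3.2518 + 1.8783 + 3.4909 + 6.5048 + 12.0898 = 28.965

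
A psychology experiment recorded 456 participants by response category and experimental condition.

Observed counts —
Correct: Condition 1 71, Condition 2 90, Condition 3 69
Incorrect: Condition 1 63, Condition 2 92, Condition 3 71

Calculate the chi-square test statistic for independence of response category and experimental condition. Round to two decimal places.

0.49

Row totals: 230, 226. Column totals: 134, 182, 140. Grand total N = 456.
Expected counts (row total × column total / N):
  Correct, Condition 1: 230×134/456 = 67.588
  Correct, Condition 2: 230×182/456 = 91.798
  Correct, Condition 3: 230×140/456 = 70.614
  Incorrect, Condition 1: 226×134/456 = 66.412
  Incorrect, Condition 2: 226×182/456 = 90.202
  Incorrect, Condition 3: 226×140/456 = 69.386
Contributions (O − E)²/E:
  (71 − 67.588)²/67.588 = 0.1722
  (90 − 91.798)²/91.798 = 0.0352
  (69 − 70.614)²/70.614 = 0.0369
  (63 − 66.412)²/66.412 = 0.1753
  (92 − 90.202)²/90.202 = 0.0358
  (71 − 69.386)²/69.386 = 0.0375
χ² = 0.1722 + 0.0352 + 0.0369 + 0.1753 + 0.0358 + 0.0375 = 0.49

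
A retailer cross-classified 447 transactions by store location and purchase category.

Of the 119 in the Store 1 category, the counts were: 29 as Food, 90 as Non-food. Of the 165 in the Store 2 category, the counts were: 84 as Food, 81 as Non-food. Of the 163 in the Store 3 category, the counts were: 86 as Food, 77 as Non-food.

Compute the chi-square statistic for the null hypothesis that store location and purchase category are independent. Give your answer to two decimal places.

26.77

Row totals: 119, 165, 163. Column totals: 199, 248. Grand total N = 447.
Expected counts (row total × column total / N):
  Store 1, Food: 119×199/447 = 52.978
  Store 1, Non-food: 119×248/447 = 66.022
  Store 2, Food: 165×199/447 = 73.456
  Store 2, Non-food: 165×248/447 = 91.544
  Store 3, Food: 163×199/447 = 72.566
  Store 3, Non-food: 163×248/447 = 90.434
Contributions (O − E)²/E:
  (29 − 52.978)²/52.978 = 10.8525
  (90 − 66.022)²/66.022 = 8.7084
  (84 − 73.456)²/73.456 = 1.5135
  (81 − 91.544)²/91.544 = 1.2145
  (86 − 72.566)²/72.566 = 2.4870
  (77 − 90.434)²/90.434 = 1.9956
χ² = 10.8525 + 8.7084 + 1.5135 + 1.2145 + 2.4870 + 1.9956 = 26.77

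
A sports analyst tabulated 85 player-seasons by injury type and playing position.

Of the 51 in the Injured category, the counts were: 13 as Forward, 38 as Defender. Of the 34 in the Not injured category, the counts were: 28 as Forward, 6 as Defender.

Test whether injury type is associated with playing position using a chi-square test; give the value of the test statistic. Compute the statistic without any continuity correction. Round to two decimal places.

Row totals: 51, 34. Column totals: 41, 44. Grand total N = 85.
Expected counts (row total × column total / N):
  Injured, Forward: 51×41/85 = 24.600
  Injured, Defender: 51×44/85 = 26.400
  Not injured, Forward: 34×41/85 = 16.400
  Not injured, Defender: 34×44/85 = 17.600
Contributions (O − E)²/E:
  (13 − 24.600)²/24.600 = 5.4699
  (38 − 26.400)²/26.400 = 5.0970
  (28 − 16.400)²/16.400 = 8.2049
  (6 − 17.600)²/17.600 = 7.6455
χ² = 5.4699 + 5.0970 + 8.2049 + 7.6455 = 26.42

26.42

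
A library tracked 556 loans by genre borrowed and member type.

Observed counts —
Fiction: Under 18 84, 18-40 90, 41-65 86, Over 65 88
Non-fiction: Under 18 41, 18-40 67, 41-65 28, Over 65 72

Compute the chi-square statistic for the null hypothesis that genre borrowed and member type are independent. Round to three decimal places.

14.967

Row totals: 348, 208. Column totals: 125, 157, 114, 160. Grand total N = 556.
Expected counts (row total × column total / N):
  Fiction, Under 18: 348×125/556 = 78.2374
  Fiction, 18-40: 348×157/556 = 98.2662
  Fiction, 41-65: 348×114/556 = 71.3525
  Fiction, Over 65: 348×160/556 = 100.1439
  Non-fiction, Under 18: 208×125/556 = 46.7626
  Non-fiction, 18-40: 208×157/556 = 58.7338
  Non-fiction, 41-65: 208×114/556 = 42.6475
  Non-fiction, Over 65: 208×160/556 = 59.8561
Contributions (O − E)²/E:
  (84 − 78.2374)²/78.2374 = 0.4244
  (90 − 98.2662)²/98.2662 = 0.6954
  (86 − 71.3525)²/71.3525 = 3.0069
  (88 − 100.1439)²/100.1439 = 1.4726
  (41 − 46.7626)²/46.7626 = 0.7101
  (67 − 58.7338)²/58.7338 = 1.1634
  (28 − 42.6475)²/42.6475 = 5.0308
  (72 − 59.8561)²/59.8561 = 2.4638
χ² = 0.4244 + 0.6954 + 3.0069 + 1.4726 + 0.7101 + 1.1634 + 5.0308 + 2.4638 = 14.967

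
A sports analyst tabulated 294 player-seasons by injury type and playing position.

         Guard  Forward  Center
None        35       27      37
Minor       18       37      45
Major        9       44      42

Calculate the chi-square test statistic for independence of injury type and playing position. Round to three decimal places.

21.695

Row totals: 99, 100, 95. Column totals: 62, 108, 124. Grand total N = 294.
Expected counts (row total × column total / N):
  None, Guard: 99×62/294 = 20.8776
  None, Forward: 99×108/294 = 36.3673
  None, Center: 99×124/294 = 41.7551
  Minor, Guard: 100×62/294 = 21.0884
  Minor, Forward: 100×108/294 = 36.7347
  Minor, Center: 100×124/294 = 42.1769
  Major, Guard: 95×62/294 = 20.0340
  Major, Forward: 95×108/294 = 34.8980
  Major, Center: 95×124/294 = 40.0680
Contributions (O − E)²/E:
  (35 − 20.8776)²/20.8776 = 9.5529
  (27 − 36.3673)²/36.3673 = 2.4128
  (37 − 41.7551)²/41.7551 = 0.5415
  (18 − 21.0884)²/21.0884 = 0.4523
  (37 − 36.7347)²/36.7347 = 0.0019
  (45 − 42.1769)²/42.1769 = 0.1890
  (9 − 20.0340)²/20.0340 = 6.0771
  (44 − 34.8980)²/34.8980 = 2.3740
  (42 − 40.0680)²/40.0680 = 0.0932
χ² = 9.5529 + 2.4128 + 0.5415 + 0.4523 + 0.0019 + 0.1890 + 6.0771 + 2.3740 + 0.0932 = 21.695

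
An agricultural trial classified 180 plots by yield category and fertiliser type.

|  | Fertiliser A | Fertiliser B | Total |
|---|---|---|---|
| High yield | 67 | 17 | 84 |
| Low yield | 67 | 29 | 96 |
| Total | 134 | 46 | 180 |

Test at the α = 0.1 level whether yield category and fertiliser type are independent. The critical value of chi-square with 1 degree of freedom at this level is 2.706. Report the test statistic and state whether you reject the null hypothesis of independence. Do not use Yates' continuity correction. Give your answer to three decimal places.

2.341; fail to reject H₀

Grand total N = 180.
Expected counts (row total × column total / N):
  High yield, Fertiliser A: 84×134/180 = 62.5333
  High yield, Fertiliser B: 84×46/180 = 21.4667
  Low yield, Fertiliser A: 96×134/180 = 71.4667
  Low yield, Fertiliser B: 96×46/180 = 24.5333
Contributions (O − E)²/E:
  (67 − 62.5333)²/62.5333 = 0.3191
  (17 − 21.4667)²/21.4667 = 0.9294
  (67 − 71.4667)²/71.4667 = 0.2792
  (29 − 24.5333)²/24.5333 = 0.8132
χ² = 0.3191 + 0.9294 + 0.2792 + 0.8132 = 2.341
df = (2−1)(2−1) = 1. Since 2.341 < 2.706, fail to reject the null hypothesis of independence at α = 0.1.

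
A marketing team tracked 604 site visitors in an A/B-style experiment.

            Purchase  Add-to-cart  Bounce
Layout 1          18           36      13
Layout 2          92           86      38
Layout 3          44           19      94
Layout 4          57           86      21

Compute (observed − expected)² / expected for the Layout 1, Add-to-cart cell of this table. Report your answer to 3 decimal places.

Row total (Layout 1) = 67; column total (Add-to-cart) = 227; N = 604.
Expected count E = 67 × 227 / 604 = 25.1805.
Contribution = (O − E)²/E = (36 − 25.1805)² / 25.1805 = 4.649.

4.649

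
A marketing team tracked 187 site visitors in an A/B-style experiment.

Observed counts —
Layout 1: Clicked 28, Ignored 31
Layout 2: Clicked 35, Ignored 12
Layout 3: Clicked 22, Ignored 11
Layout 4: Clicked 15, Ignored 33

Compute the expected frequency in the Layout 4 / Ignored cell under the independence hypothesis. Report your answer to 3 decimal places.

22.332

Row total (Layout 4) = 48; column total (Ignored) = 87; grand total N = 187.
Expected count = (row total × column total) / N = 48 × 87 / 187 = 22.332.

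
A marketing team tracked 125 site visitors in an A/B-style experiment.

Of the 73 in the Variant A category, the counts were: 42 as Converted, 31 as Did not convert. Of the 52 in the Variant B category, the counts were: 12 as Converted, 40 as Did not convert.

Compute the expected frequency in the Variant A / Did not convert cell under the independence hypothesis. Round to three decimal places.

41.464

Row total (Variant A) = 73; column total (Did not convert) = 71; grand total N = 125.
Expected count = (row total × column total) / N = 73 × 71 / 125 = 41.464.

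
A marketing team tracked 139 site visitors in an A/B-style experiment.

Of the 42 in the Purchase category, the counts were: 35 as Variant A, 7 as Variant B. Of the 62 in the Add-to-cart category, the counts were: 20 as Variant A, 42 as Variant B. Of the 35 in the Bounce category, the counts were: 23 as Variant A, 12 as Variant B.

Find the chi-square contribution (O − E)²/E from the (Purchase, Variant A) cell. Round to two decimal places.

Row total (Purchase) = 42; column total (Variant A) = 78; N = 139.
Expected count E = 42 × 78 / 139 = 23.5683.
Contribution = (O − E)²/E = (35 − 23.5683)² / 23.5683 = 5.54.

5.54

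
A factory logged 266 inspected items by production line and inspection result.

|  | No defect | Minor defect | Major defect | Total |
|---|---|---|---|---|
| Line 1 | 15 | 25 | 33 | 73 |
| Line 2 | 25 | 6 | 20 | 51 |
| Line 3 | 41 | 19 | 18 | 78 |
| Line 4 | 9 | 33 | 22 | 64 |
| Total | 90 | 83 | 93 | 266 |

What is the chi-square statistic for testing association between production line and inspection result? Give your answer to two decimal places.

Grand total N = 266.
Expected counts (row total × column total / N):
  Line 1, No defect: 73×90/266 = 24.699
  Line 1, Minor defect: 73×83/266 = 22.778
  Line 1, Major defect: 73×93/266 = 25.523
  Line 2, No defect: 51×90/266 = 17.256
  Line 2, Minor defect: 51×83/266 = 15.914
  Line 2, Major defect: 51×93/266 = 17.831
  Line 3, No defect: 78×90/266 = 26.391
  Line 3, Minor defect: 78×83/266 = 24.338
  Line 3, Major defect: 78×93/266 = 27.271
  Line 4, No defect: 64×90/266 = 21.654
  Line 4, Minor defect: 64×83/266 = 19.970
  Line 4, Major defect: 64×93/266 = 22.376
Contributions (O − E)²/E:
  (15 − 24.699)²/24.699 = 3.8087
  (25 − 22.778)²/22.778 = 0.2168
  (33 − 25.523)²/25.523 = 2.1904
  (25 − 17.256)²/17.256 = 3.4753
  (6 − 15.914)²/15.914 = 6.1762
  (20 − 17.831)²/17.831 = 0.2638
  (41 − 26.391)²/26.391 = 8.0870
  (19 − 24.338)²/24.338 = 1.1708
  (18 − 27.271)²/27.271 = 3.1518
  (9 − 21.654)²/21.654 = 7.3946
  (33 − 19.970)²/19.970 = 8.5018
  (22 − 22.376)²/22.376 = 0.0063
χ² = 3.8087 + 0.2168 + 2.1904 + 3.4753 + 6.1762 + 0.2638 + 8.0870 + 1.1708 + 3.1518 + 7.3946 + 8.5018 + 0.0063 = 44.44

44.44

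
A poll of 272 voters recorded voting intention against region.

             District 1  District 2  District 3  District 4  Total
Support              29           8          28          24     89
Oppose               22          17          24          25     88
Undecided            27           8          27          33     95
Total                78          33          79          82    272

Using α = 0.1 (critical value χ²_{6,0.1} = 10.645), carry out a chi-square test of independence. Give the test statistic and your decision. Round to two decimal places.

7.78; fail to reject H₀

Grand total N = 272.
Expected counts (row total × column total / N):
  Support, District 1: 89×78/272 = 25.5221
  Support, District 2: 89×33/272 = 10.7978
  Support, District 3: 89×79/272 = 25.8493
  Support, District 4: 89×82/272 = 26.8309
  Oppose, District 1: 88×78/272 = 25.2353
  Oppose, District 2: 88×33/272 = 10.6765
  Oppose, District 3: 88×79/272 = 25.5588
  Oppose, District 4: 88×82/272 = 26.5294
  Undecided, District 1: 95×78/272 = 27.2426
  Undecided, District 2: 95×33/272 = 11.5257
  Undecided, District 3: 95×79/272 = 27.5919
  Undecided, District 4: 95×82/272 = 28.6397
Contributions (O − E)²/E:
  (29 − 25.5221)²/25.5221 = 0.4739
  (8 − 10.7978)²/10.7978 = 0.7249
  (28 − 25.8493)²/25.8493 = 0.1789
  (24 − 26.8309)²/26.8309 = 0.2987
  (22 − 25.2353)²/25.2353 = 0.4148
  (17 − 10.6765)²/10.6765 = 3.7453
  (24 − 25.5588)²/25.5588 = 0.0951
  (25 − 26.5294)²/26.5294 = 0.0882
  (27 − 27.2426)²/27.2426 = 0.0022
  (8 − 11.5257)²/11.5257 = 1.0785
  (27 − 27.5919)²/27.5919 = 0.0127
  (33 − 28.6397)²/28.6397 = 0.6638
χ² = 0.4739 + 0.7249 + 0.1789 + 0.2987 + 0.4148 + 3.7453 + 0.0951 + 0.0882 + 0.0022 + 1.0785 + 0.0127 + 0.6638 = 7.78
df = (3−1)(4−1) = 6. Since 7.78 < 10.645, fail to reject the null hypothesis of independence at α = 0.1.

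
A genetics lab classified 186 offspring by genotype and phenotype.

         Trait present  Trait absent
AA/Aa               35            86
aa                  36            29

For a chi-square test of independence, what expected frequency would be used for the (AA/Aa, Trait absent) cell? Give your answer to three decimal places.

74.812

Row total (AA/Aa) = 121; column total (Trait absent) = 115; grand total N = 186.
Expected count = (row total × column total) / N = 121 × 115 / 186 = 74.812.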